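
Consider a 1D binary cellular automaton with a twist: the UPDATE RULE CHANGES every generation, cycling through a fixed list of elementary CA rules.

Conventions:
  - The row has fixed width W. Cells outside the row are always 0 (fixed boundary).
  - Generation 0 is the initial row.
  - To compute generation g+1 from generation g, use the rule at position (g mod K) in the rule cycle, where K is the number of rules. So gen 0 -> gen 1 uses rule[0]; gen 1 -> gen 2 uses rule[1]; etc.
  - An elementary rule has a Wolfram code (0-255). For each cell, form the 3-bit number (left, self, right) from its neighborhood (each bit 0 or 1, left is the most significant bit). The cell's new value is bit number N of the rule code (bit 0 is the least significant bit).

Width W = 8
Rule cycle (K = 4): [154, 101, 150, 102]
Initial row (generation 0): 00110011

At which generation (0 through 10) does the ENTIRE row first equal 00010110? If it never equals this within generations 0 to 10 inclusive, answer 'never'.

Gen 0: 00110011
Gen 1 (rule 154): 01101110
Gen 2 (rule 101): 00110010
Gen 3 (rule 150): 01001111
Gen 4 (rule 102): 11010001
Gen 5 (rule 154): 10001010
Gen 6 (rule 101): 10101110
Gen 7 (rule 150): 10100101
Gen 8 (rule 102): 11101111
Gen 9 (rule 154): 11001110
Gen 10 (rule 101): 01000010

Answer: never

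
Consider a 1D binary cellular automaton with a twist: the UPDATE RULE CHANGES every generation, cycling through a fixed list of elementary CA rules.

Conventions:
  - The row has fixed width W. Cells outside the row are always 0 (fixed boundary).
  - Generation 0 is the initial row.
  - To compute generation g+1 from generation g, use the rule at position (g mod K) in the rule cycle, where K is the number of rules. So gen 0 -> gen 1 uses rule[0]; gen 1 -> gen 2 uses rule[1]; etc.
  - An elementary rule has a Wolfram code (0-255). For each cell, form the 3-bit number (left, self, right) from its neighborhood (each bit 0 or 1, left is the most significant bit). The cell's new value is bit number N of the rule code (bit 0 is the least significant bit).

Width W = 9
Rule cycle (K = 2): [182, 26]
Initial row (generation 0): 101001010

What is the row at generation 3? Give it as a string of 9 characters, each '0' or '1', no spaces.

Gen 0: 101001010
Gen 1 (rule 182): 111111111
Gen 2 (rule 26): 100000000
Gen 3 (rule 182): 110000000

Answer: 110000000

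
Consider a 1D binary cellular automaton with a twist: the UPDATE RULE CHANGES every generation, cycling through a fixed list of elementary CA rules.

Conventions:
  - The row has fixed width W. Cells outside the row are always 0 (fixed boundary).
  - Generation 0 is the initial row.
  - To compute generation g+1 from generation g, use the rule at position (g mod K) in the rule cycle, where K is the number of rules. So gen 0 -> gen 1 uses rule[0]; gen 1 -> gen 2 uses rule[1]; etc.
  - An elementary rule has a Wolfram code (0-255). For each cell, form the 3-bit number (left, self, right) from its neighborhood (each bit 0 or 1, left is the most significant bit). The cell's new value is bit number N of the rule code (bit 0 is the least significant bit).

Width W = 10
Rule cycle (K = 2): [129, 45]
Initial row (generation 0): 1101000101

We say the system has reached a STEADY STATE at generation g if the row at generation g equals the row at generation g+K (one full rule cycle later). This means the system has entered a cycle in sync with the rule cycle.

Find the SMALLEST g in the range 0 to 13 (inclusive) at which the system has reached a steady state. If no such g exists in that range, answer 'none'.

Gen 0: 1101000101
Gen 1 (rule 129): 0000010000
Gen 2 (rule 45): 1111010111
Gen 3 (rule 129): 0110000010
Gen 4 (rule 45): 0100111010
Gen 5 (rule 129): 0000010000
Gen 6 (rule 45): 1111010111
Gen 7 (rule 129): 0110000010
Gen 8 (rule 45): 0100111010
Gen 9 (rule 129): 0000010000
Gen 10 (rule 45): 1111010111
Gen 11 (rule 129): 0110000010
Gen 12 (rule 45): 0100111010
Gen 13 (rule 129): 0000010000
Gen 14 (rule 45): 1111010111
Gen 15 (rule 129): 0110000010

Answer: none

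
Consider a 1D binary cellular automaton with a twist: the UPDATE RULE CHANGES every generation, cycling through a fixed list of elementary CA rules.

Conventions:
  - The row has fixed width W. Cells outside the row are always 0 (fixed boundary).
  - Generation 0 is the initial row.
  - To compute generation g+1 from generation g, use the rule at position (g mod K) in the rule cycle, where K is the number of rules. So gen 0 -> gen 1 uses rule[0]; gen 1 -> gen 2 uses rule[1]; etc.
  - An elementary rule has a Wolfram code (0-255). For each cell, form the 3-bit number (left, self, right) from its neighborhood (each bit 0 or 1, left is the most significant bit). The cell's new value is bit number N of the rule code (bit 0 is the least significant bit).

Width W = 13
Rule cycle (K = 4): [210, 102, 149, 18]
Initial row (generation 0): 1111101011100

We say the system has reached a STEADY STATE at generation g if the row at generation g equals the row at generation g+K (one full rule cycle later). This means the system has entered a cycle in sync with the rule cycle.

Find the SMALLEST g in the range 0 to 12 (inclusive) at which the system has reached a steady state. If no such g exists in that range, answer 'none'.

Gen 0: 1111101011100
Gen 1 (rule 210): 0111100001110
Gen 2 (rule 102): 1000100010010
Gen 3 (rule 149): 1110111011011
Gen 4 (rule 18): 0000000000000
Gen 5 (rule 210): 0000000000000
Gen 6 (rule 102): 0000000000000
Gen 7 (rule 149): 1111111111111
Gen 8 (rule 18): 0000000000000
Gen 9 (rule 210): 0000000000000
Gen 10 (rule 102): 0000000000000
Gen 11 (rule 149): 1111111111111
Gen 12 (rule 18): 0000000000000
Gen 13 (rule 210): 0000000000000
Gen 14 (rule 102): 0000000000000
Gen 15 (rule 149): 1111111111111
Gen 16 (rule 18): 0000000000000

Answer: 4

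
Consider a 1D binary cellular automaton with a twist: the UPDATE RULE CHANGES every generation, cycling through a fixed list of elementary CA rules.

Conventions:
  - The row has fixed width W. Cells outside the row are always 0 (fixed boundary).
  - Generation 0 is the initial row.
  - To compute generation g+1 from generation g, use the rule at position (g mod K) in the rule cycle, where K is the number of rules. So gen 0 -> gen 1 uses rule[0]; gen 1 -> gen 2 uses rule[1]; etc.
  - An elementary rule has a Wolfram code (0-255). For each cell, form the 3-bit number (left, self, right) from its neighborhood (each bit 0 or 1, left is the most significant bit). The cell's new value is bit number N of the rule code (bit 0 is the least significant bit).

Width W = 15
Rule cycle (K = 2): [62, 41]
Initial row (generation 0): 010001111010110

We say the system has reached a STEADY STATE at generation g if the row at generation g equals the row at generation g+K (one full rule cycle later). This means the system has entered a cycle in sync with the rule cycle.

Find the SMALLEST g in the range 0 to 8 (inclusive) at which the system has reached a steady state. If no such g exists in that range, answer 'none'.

Answer: none

Derivation:
Gen 0: 010001111010110
Gen 1 (rule 62): 111011000111101
Gen 2 (rule 41): 100110010100010
Gen 3 (rule 62): 111101111110111
Gen 4 (rule 41): 100011000001100
Gen 5 (rule 62): 110110100011010
Gen 6 (rule 41): 101101001010100
Gen 7 (rule 62): 111011111111110
Gen 8 (rule 41): 100110000000000
Gen 9 (rule 62): 111101000000000
Gen 10 (rule 41): 100010011111111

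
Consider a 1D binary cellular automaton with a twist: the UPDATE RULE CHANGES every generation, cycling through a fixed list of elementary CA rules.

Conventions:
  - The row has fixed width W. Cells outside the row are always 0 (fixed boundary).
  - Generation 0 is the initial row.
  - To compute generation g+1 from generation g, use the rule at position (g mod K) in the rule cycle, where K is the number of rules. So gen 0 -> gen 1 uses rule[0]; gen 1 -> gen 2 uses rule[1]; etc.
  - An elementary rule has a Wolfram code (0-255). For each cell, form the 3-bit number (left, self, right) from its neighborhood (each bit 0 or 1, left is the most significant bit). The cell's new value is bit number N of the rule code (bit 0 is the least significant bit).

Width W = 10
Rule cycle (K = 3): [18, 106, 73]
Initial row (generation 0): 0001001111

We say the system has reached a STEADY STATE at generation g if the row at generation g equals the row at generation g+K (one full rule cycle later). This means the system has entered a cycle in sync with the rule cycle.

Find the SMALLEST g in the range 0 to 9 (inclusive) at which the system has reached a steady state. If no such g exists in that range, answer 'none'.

Gen 0: 0001001111
Gen 1 (rule 18): 0010110000
Gen 2 (rule 106): 0101110000
Gen 3 (rule 73): 0001010111
Gen 4 (rule 18): 0010000000
Gen 5 (rule 106): 0100000000
Gen 6 (rule 73): 0001111111
Gen 7 (rule 18): 0010000000
Gen 8 (rule 106): 0100000000
Gen 9 (rule 73): 0001111111
Gen 10 (rule 18): 0010000000
Gen 11 (rule 106): 0100000000
Gen 12 (rule 73): 0001111111

Answer: 4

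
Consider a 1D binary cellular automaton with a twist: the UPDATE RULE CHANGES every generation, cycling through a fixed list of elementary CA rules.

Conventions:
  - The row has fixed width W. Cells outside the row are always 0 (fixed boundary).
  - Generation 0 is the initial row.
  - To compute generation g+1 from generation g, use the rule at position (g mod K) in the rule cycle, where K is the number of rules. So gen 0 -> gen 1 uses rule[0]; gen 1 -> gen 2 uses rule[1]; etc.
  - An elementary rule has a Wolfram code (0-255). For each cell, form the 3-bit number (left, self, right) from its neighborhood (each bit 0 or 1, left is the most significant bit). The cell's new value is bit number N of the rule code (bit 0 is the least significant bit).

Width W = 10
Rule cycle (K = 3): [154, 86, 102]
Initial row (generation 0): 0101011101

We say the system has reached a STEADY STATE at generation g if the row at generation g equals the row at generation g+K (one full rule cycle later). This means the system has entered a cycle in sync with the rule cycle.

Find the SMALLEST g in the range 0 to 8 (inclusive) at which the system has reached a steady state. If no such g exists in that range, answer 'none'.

Answer: none

Derivation:
Gen 0: 0101011101
Gen 1 (rule 154): 1000011000
Gen 2 (rule 86): 1100101100
Gen 3 (rule 102): 0101110100
Gen 4 (rule 154): 1001100010
Gen 5 (rule 86): 1110110111
Gen 6 (rule 102): 0011011001
Gen 7 (rule 154): 0110010110
Gen 8 (rule 86): 1011110011
Gen 9 (rule 102): 1100010101
Gen 10 (rule 154): 1010100000
Gen 11 (rule 86): 1010110000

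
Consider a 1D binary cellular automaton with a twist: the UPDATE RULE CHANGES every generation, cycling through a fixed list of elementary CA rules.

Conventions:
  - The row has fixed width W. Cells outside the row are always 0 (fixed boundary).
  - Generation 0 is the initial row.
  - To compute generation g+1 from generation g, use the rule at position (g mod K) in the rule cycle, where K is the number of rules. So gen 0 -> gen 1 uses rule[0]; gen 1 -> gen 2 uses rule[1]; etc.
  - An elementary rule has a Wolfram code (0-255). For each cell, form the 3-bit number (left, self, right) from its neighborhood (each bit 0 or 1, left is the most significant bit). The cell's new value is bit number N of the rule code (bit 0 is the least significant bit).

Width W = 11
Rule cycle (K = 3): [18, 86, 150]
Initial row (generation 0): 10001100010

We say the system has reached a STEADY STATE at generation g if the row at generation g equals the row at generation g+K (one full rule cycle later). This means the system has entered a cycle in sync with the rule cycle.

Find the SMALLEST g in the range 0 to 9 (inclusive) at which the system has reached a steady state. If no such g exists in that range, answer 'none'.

Gen 0: 10001100010
Gen 1 (rule 18): 01010010101
Gen 2 (rule 86): 11011110101
Gen 3 (rule 150): 00001100101
Gen 4 (rule 18): 00010011000
Gen 5 (rule 86): 00111101100
Gen 6 (rule 150): 01011000010
Gen 7 (rule 18): 10000100101
Gen 8 (rule 86): 11001111101
Gen 9 (rule 150): 00110111001
Gen 10 (rule 18): 01000000110
Gen 11 (rule 86): 11100001011
Gen 12 (rule 150): 01010011000

Answer: none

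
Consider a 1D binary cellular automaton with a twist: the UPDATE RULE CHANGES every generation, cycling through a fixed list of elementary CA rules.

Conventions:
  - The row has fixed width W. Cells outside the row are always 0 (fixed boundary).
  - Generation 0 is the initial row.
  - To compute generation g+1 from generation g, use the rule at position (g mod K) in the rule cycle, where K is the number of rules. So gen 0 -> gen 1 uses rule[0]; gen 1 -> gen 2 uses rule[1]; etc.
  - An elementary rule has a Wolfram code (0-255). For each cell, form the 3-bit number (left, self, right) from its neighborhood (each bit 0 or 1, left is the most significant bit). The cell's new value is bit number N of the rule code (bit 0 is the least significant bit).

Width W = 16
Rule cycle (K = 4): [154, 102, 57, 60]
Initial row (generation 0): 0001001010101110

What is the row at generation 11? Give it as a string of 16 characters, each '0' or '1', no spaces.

Gen 0: 0001001010101110
Gen 1 (rule 154): 0010110000001101
Gen 2 (rule 102): 0111010000010111
Gen 3 (rule 57): 0100101111001100
Gen 4 (rule 60): 0110111000101010
Gen 5 (rule 154): 1100110101000001
Gen 6 (rule 102): 0101011111000011
Gen 7 (rule 57): 0010110000111010
Gen 8 (rule 60): 0011101000100111
Gen 9 (rule 154): 0111000101011110
Gen 10 (rule 102): 1001001111100010
Gen 11 (rule 57): 0100101000011001

Answer: 0100101000011001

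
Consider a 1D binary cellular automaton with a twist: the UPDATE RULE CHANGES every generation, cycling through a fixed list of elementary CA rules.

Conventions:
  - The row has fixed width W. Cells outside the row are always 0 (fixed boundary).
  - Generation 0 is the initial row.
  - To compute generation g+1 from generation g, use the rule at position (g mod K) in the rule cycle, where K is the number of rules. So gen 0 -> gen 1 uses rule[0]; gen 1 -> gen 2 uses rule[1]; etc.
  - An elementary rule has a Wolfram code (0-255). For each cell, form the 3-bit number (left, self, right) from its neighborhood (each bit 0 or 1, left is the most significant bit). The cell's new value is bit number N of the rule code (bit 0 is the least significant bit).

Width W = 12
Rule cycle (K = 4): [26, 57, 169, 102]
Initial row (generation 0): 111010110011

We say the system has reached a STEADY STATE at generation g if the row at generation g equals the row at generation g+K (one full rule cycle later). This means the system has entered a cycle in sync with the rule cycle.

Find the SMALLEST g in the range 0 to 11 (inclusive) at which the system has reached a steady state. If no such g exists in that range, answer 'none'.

Answer: none

Derivation:
Gen 0: 111010110011
Gen 1 (rule 26): 100000101110
Gen 2 (rule 57): 011110011001
Gen 3 (rule 169): 011100010000
Gen 4 (rule 102): 100100110000
Gen 5 (rule 26): 011011101000
Gen 6 (rule 57): 010110010111
Gen 7 (rule 169): 001100001110
Gen 8 (rule 102): 010100010010
Gen 9 (rule 26): 100010101101
Gen 10 (rule 57): 011001011010
Gen 11 (rule 169): 010000110100
Gen 12 (rule 102): 110001011100
Gen 13 (rule 26): 101010010010
Gen 14 (rule 57): 010101001001
Gen 15 (rule 169): 001010000000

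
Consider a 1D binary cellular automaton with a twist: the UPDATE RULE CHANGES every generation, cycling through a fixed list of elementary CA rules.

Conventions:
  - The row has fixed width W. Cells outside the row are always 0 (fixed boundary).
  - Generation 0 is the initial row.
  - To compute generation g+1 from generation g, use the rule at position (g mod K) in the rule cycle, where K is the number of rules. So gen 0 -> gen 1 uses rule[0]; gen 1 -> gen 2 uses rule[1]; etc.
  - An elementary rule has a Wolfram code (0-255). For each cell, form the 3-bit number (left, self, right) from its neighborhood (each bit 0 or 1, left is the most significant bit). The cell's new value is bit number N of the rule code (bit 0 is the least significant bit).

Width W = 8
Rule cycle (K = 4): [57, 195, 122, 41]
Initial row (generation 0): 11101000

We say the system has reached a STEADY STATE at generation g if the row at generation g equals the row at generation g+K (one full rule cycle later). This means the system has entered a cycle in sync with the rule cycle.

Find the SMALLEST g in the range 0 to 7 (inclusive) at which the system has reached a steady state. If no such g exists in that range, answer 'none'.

Gen 0: 11101000
Gen 1 (rule 57): 10010111
Gen 2 (rule 195): 00100011
Gen 3 (rule 122): 01010111
Gen 4 (rule 41): 00101100
Gen 5 (rule 57): 10011011
Gen 6 (rule 195): 00101001
Gen 7 (rule 122): 01010110
Gen 8 (rule 41): 00101100
Gen 9 (rule 57): 10011011
Gen 10 (rule 195): 00101001
Gen 11 (rule 122): 01010110

Answer: 4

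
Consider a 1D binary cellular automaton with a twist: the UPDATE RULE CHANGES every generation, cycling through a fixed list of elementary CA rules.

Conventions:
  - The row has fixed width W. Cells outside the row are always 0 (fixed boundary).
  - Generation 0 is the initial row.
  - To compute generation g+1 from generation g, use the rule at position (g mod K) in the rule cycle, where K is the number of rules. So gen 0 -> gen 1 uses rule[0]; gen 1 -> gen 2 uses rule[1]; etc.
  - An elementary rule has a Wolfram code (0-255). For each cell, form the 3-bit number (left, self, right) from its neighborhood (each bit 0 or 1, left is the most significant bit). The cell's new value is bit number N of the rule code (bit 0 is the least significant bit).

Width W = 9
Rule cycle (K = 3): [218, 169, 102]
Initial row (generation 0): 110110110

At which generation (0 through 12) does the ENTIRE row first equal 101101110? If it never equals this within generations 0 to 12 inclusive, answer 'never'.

Answer: 2

Derivation:
Gen 0: 110110110
Gen 1 (rule 218): 110110111
Gen 2 (rule 169): 101101110
Gen 3 (rule 102): 110110010
Gen 4 (rule 218): 110111101
Gen 5 (rule 169): 101111010
Gen 6 (rule 102): 110001110
Gen 7 (rule 218): 111011111
Gen 8 (rule 169): 110111110
Gen 9 (rule 102): 011000010
Gen 10 (rule 218): 111100101
Gen 11 (rule 169): 111000010
Gen 12 (rule 102): 001000110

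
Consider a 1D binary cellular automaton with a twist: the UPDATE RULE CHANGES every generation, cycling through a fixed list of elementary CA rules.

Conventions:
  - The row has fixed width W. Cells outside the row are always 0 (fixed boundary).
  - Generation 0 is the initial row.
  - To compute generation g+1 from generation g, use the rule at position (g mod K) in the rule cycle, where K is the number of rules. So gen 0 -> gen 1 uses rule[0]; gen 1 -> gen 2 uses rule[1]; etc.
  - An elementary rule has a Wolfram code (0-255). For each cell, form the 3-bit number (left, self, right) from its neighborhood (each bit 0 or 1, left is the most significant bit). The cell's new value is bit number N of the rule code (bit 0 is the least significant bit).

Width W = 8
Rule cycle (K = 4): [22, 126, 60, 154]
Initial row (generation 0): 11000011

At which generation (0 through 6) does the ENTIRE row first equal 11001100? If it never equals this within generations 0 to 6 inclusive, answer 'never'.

Answer: never

Derivation:
Gen 0: 11000011
Gen 1 (rule 22): 00100100
Gen 2 (rule 126): 01111110
Gen 3 (rule 60): 01000001
Gen 4 (rule 154): 10100010
Gen 5 (rule 22): 10110111
Gen 6 (rule 126): 11111101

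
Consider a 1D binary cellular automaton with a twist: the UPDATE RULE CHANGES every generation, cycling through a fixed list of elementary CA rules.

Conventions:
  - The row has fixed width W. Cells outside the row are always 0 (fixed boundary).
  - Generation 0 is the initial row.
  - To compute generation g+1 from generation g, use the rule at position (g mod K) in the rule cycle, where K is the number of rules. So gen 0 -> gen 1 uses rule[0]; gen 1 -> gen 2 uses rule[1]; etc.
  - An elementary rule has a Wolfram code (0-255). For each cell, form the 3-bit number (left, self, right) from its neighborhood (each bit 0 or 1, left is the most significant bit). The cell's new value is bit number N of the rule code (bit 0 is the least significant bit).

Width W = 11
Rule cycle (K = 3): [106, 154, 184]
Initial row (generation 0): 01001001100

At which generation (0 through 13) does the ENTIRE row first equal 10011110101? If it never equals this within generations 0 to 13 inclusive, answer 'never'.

Answer: never

Derivation:
Gen 0: 01001001100
Gen 1 (rule 106): 10010011100
Gen 2 (rule 154): 01101111010
Gen 3 (rule 184): 01011110101
Gen 4 (rule 106): 10110011010
Gen 5 (rule 154): 00101110001
Gen 6 (rule 184): 00011101000
Gen 7 (rule 106): 00110110000
Gen 8 (rule 154): 01100101000
Gen 9 (rule 184): 01010010100
Gen 10 (rule 106): 10100101000
Gen 11 (rule 154): 00011000100
Gen 12 (rule 184): 00010100010
Gen 13 (rule 106): 00101000100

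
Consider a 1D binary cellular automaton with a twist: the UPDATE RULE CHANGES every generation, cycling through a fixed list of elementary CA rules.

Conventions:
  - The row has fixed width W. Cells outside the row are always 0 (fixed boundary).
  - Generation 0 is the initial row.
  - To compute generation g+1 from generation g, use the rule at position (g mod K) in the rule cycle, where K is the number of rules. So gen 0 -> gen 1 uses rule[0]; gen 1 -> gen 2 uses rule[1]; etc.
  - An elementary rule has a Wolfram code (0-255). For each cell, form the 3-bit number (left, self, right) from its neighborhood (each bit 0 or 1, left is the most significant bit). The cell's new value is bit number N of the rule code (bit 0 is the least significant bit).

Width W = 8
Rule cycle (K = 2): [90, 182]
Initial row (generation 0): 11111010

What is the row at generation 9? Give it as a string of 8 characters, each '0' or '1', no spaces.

Answer: 00000110

Derivation:
Gen 0: 11111010
Gen 1 (rule 90): 10001001
Gen 2 (rule 182): 11011111
Gen 3 (rule 90): 11010001
Gen 4 (rule 182): 00111011
Gen 5 (rule 90): 01101011
Gen 6 (rule 182): 10011100
Gen 7 (rule 90): 01110110
Gen 8 (rule 182): 10101001
Gen 9 (rule 90): 00000110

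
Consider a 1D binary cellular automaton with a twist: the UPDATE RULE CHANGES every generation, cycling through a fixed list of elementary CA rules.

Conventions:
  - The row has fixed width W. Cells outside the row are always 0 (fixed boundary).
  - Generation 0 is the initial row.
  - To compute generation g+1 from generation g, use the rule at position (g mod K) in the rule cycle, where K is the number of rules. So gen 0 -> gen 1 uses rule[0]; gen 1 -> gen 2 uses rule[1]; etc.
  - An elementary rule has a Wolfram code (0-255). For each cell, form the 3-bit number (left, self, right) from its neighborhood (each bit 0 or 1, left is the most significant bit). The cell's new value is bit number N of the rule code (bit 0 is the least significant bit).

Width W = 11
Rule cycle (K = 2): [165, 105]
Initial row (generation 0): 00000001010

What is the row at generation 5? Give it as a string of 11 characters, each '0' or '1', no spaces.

Answer: 00100100100

Derivation:
Gen 0: 00000001010
Gen 1 (rule 165): 11111101110
Gen 2 (rule 105): 10000111010
Gen 3 (rule 165): 10110010110
Gen 4 (rule 105): 01110001110
Gen 5 (rule 165): 00100100100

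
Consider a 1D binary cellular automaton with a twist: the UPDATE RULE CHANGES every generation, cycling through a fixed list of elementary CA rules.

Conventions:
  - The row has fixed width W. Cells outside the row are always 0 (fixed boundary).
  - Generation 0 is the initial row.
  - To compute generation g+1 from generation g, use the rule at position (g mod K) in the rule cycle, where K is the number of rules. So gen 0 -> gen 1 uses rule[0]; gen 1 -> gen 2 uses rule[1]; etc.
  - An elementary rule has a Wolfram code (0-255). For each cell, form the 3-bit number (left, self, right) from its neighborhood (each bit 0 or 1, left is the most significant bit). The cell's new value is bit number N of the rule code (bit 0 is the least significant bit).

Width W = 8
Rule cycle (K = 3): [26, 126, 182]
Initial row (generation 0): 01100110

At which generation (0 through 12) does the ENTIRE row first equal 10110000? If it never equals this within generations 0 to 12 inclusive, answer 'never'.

Gen 0: 01100110
Gen 1 (rule 26): 11011101
Gen 2 (rule 126): 11110111
Gen 3 (rule 182): 01101010
Gen 4 (rule 26): 11000001
Gen 5 (rule 126): 11100011
Gen 6 (rule 182): 01010100
Gen 7 (rule 26): 10000010
Gen 8 (rule 126): 11000111
Gen 9 (rule 182): 00101010
Gen 10 (rule 26): 01000001
Gen 11 (rule 126): 11100011
Gen 12 (rule 182): 01010100

Answer: never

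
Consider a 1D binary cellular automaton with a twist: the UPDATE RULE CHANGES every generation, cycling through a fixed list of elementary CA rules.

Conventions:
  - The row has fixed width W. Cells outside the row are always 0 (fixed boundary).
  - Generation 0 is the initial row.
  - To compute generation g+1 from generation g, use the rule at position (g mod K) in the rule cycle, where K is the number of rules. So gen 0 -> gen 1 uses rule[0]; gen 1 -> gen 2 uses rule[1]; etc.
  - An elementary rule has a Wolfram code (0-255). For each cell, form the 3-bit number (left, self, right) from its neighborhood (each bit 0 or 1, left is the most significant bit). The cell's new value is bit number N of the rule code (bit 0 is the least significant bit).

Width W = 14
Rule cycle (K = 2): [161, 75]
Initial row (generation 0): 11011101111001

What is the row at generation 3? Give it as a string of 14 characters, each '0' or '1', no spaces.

Gen 0: 11011101111001
Gen 1 (rule 161): 00101010110000
Gen 2 (rule 75): 11000000110111
Gen 3 (rule 161): 00011110001010

Answer: 00011110001010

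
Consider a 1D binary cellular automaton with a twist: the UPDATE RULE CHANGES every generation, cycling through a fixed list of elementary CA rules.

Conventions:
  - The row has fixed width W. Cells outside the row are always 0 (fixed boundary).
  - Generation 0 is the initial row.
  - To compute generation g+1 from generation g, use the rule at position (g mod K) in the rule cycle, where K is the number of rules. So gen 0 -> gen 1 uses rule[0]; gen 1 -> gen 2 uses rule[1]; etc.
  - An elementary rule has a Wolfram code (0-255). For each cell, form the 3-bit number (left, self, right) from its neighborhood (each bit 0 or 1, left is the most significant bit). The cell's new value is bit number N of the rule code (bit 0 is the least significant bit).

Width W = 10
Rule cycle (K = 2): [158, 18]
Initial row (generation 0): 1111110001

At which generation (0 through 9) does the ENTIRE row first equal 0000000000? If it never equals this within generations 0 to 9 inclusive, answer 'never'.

Gen 0: 1111110001
Gen 1 (rule 158): 1111101011
Gen 2 (rule 18): 0000000000
Gen 3 (rule 158): 0000000000
Gen 4 (rule 18): 0000000000
Gen 5 (rule 158): 0000000000
Gen 6 (rule 18): 0000000000
Gen 7 (rule 158): 0000000000
Gen 8 (rule 18): 0000000000
Gen 9 (rule 158): 0000000000

Answer: 2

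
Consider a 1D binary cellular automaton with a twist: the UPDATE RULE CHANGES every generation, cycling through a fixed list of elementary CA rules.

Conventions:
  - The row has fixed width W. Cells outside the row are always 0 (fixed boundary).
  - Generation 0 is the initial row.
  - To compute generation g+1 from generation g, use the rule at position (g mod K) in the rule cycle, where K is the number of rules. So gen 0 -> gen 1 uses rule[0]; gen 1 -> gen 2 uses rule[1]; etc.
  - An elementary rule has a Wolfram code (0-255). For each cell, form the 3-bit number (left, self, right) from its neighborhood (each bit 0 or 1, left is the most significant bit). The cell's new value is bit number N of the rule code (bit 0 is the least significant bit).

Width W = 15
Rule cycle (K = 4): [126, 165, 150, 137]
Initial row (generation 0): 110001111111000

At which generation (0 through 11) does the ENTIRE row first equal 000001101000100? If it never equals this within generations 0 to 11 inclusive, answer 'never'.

Gen 0: 110001111111000
Gen 1 (rule 126): 111011000001100
Gen 2 (rule 165): 010100011100001
Gen 3 (rule 150): 110110101010011
Gen 4 (rule 137): 100100000000010
Gen 5 (rule 126): 111110000000111
Gen 6 (rule 165): 011100111110010
Gen 7 (rule 150): 101011011101111
Gen 8 (rule 137): 000010011001110
Gen 9 (rule 126): 000111111111011
Gen 10 (rule 165): 110011111110100
Gen 11 (rule 150): 001101111100110

Answer: never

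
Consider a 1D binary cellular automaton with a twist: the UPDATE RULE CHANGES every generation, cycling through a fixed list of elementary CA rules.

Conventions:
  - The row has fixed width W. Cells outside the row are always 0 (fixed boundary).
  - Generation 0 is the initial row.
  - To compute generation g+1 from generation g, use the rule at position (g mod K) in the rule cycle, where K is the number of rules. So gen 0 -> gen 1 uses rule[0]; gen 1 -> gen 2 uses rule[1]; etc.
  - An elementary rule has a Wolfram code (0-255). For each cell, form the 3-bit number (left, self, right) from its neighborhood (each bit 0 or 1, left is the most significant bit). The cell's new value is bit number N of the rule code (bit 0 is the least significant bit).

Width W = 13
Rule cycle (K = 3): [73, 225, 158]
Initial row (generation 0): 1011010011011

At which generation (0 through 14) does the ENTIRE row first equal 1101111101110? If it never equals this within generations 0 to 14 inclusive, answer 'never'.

Gen 0: 1011010011011
Gen 1 (rule 73): 0011000011011
Gen 2 (rule 225): 1001011001101
Gen 3 (rule 158): 1111010111001
Gen 4 (rule 73): 1001000101000
Gen 5 (rule 225): 0000010010011
Gen 6 (rule 158): 0000111111110
Gen 7 (rule 73): 1110100000010
Gen 8 (rule 225): 0111001111000
Gen 9 (rule 158): 1110111110100
Gen 10 (rule 73): 1010100010001
Gen 11 (rule 225): 0101001000100
Gen 12 (rule 158): 1101111101110
Gen 13 (rule 73): 1101000101010
Gen 14 (rule 225): 0110010010100

Answer: 12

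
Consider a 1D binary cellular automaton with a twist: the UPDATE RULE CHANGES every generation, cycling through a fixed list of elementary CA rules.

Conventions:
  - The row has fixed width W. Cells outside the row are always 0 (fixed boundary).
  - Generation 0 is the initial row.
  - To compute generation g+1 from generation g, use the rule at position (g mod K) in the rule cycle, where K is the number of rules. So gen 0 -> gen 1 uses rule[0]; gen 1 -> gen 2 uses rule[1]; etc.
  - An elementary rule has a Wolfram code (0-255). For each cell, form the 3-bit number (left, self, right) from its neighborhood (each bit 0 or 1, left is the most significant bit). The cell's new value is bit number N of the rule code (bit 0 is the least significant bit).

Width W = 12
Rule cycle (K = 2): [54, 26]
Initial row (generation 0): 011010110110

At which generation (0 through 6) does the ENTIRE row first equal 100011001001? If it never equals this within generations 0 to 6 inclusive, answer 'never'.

Gen 0: 011010110110
Gen 1 (rule 54): 100111001001
Gen 2 (rule 26): 011100110110
Gen 3 (rule 54): 100011001001
Gen 4 (rule 26): 010110110110
Gen 5 (rule 54): 111001001001
Gen 6 (rule 26): 100110110110

Answer: 3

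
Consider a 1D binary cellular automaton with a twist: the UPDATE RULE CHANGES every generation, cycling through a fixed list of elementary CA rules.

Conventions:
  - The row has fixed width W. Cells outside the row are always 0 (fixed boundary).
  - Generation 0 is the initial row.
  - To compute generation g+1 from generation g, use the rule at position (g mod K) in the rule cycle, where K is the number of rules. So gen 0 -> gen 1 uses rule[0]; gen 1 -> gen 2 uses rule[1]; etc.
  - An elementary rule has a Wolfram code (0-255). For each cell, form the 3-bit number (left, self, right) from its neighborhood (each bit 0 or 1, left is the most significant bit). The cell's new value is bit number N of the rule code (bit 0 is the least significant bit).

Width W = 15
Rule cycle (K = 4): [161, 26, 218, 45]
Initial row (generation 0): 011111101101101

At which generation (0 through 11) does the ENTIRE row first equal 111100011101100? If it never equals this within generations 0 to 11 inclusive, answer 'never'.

Answer: 3

Derivation:
Gen 0: 011111101101101
Gen 1 (rule 161): 001111010010010
Gen 2 (rule 26): 011000001101101
Gen 3 (rule 218): 111100011101100
Gen 4 (rule 45): 100001010011001
Gen 5 (rule 161): 001100100000000
Gen 6 (rule 26): 011011010000000
Gen 7 (rule 218): 111011001000000
Gen 8 (rule 45): 100110001011111
Gen 9 (rule 161): 000000100101110
Gen 10 (rule 26): 000001011001001
Gen 11 (rule 218): 000010011110110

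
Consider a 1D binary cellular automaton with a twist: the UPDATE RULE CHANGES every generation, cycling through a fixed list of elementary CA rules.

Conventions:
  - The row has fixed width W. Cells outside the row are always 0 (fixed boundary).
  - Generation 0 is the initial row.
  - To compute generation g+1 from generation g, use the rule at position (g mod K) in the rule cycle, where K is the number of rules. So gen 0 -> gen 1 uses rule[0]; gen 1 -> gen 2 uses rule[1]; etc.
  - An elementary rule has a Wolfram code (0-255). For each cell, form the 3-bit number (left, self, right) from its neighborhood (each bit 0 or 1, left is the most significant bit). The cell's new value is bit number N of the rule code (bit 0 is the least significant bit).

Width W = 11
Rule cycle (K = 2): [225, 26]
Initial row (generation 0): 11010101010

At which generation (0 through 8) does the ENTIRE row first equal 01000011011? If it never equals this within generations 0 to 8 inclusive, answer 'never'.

Answer: never

Derivation:
Gen 0: 11010101010
Gen 1 (rule 225): 01101010100
Gen 2 (rule 26): 11000000010
Gen 3 (rule 225): 01011111000
Gen 4 (rule 26): 10010000100
Gen 5 (rule 225): 00000110001
Gen 6 (rule 26): 00001101010
Gen 7 (rule 225): 11100110100
Gen 8 (rule 26): 10011100010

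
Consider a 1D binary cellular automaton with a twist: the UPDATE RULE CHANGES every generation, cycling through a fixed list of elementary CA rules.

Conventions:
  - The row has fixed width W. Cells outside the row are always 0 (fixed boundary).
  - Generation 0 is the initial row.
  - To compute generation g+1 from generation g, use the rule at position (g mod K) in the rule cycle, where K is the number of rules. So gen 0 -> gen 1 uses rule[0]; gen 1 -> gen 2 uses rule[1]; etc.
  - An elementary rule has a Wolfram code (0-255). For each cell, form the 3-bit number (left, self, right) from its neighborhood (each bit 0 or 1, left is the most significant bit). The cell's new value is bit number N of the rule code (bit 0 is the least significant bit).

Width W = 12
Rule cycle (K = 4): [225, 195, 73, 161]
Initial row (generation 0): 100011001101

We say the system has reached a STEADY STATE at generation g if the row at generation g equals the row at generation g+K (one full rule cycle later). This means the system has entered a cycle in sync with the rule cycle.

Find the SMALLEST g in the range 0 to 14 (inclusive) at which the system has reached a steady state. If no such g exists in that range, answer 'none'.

Answer: none

Derivation:
Gen 0: 100011001101
Gen 1 (rule 225): 001001000110
Gen 2 (rule 195): 110010011010
Gen 3 (rule 73): 110000011000
Gen 4 (rule 161): 000111000011
Gen 5 (rule 225): 110011011001
Gen 6 (rule 195): 010101001010
Gen 7 (rule 73): 000000000000
Gen 8 (rule 161): 111111111111
Gen 9 (rule 225): 011111111111
Gen 10 (rule 195): 101111111111
Gen 11 (rule 73): 001000000001
Gen 12 (rule 161): 100011111100
Gen 13 (rule 225): 001001111101
Gen 14 (rule 195): 110010111100
Gen 15 (rule 73): 110000100101
Gen 16 (rule 161): 000110000010
Gen 17 (rule 225): 110010111000
Gen 18 (rule 195): 010100011011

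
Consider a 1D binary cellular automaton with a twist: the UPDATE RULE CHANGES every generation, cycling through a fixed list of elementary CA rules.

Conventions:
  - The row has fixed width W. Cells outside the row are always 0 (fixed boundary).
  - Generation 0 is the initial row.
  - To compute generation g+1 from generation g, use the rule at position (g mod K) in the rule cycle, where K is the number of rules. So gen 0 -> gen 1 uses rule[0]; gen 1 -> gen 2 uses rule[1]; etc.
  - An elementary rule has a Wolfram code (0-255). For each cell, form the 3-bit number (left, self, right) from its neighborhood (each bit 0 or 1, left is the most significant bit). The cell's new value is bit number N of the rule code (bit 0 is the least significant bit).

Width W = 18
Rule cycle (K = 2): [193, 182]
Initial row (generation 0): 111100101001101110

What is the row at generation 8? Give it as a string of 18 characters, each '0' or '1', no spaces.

Gen 0: 111100101001101110
Gen 1 (rule 193): 011100000000100110
Gen 2 (rule 182): 101010000001111001
Gen 3 (rule 193): 000000111100111000
Gen 4 (rule 182): 000001011011010100
Gen 5 (rule 193): 111100001001000001
Gen 6 (rule 182): 011010011111100011
Gen 7 (rule 193): 001000001111101001
Gen 8 (rule 182): 011100010111011111

Answer: 011100010111011111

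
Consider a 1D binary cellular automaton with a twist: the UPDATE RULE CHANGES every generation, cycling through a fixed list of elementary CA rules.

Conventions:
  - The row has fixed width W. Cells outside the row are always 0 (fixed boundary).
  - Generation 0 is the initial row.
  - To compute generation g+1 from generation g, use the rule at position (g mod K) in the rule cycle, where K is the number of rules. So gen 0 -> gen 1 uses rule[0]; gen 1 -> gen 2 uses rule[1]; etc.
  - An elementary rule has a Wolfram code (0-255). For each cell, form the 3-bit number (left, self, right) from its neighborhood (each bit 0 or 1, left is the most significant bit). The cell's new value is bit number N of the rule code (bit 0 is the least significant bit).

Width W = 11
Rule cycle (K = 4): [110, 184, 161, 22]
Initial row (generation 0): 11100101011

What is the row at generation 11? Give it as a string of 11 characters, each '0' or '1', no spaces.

Answer: 01000001001

Derivation:
Gen 0: 11100101011
Gen 1 (rule 110): 10101111111
Gen 2 (rule 184): 01011111110
Gen 3 (rule 161): 00101111100
Gen 4 (rule 22): 01100000010
Gen 5 (rule 110): 11100000110
Gen 6 (rule 184): 11010000101
Gen 7 (rule 161): 00100110010
Gen 8 (rule 22): 01111001111
Gen 9 (rule 110): 11001011001
Gen 10 (rule 184): 10100110100
Gen 11 (rule 161): 01000001001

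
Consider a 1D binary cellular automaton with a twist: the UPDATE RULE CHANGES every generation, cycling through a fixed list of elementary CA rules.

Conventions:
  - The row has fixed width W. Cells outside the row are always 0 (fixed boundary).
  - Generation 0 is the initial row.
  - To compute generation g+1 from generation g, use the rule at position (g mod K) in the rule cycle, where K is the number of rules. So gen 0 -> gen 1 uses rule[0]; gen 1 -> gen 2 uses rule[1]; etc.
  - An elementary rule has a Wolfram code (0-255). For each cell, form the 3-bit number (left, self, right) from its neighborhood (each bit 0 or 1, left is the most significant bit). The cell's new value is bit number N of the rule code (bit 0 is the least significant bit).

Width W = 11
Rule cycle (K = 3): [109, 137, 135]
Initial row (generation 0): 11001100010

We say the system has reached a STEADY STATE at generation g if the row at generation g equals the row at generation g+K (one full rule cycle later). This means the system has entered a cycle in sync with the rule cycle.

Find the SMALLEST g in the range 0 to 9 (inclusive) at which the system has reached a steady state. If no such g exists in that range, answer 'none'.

Gen 0: 11001100010
Gen 1 (rule 109): 11001101010
Gen 2 (rule 137): 10001000000
Gen 3 (rule 135): 10111011111
Gen 4 (rule 109): 11101110001
Gen 5 (rule 137): 11001100100
Gen 6 (rule 135): 00010001101
Gen 7 (rule 109): 11010101111
Gen 8 (rule 137): 10000001110
Gen 9 (rule 135): 10111110100
Gen 10 (rule 109): 11100011101
Gen 11 (rule 137): 11001011000
Gen 12 (rule 135): 00011000011

Answer: none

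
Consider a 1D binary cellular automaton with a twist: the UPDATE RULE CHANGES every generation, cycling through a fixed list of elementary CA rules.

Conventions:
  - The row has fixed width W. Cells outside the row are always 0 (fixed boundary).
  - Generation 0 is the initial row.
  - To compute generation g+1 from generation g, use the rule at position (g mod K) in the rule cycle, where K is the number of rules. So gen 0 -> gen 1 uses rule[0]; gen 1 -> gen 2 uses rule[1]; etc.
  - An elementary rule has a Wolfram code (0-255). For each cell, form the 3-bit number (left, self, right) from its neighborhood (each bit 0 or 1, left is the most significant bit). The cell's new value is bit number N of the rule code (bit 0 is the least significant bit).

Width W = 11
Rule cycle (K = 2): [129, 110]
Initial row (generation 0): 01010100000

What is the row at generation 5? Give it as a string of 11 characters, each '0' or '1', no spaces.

Gen 0: 01010100000
Gen 1 (rule 129): 00000001111
Gen 2 (rule 110): 00000011001
Gen 3 (rule 129): 11111000000
Gen 4 (rule 110): 10001000000
Gen 5 (rule 129): 00100011111

Answer: 00100011111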